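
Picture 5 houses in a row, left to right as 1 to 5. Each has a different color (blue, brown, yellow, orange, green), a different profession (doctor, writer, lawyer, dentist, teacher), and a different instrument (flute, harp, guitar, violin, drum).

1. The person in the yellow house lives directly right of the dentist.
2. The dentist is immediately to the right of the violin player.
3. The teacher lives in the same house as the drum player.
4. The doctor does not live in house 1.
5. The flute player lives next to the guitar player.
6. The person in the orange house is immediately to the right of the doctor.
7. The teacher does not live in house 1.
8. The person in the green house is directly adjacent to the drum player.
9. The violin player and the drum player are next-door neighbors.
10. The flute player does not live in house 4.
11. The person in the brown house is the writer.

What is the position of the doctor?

3

The person in the orange house is narrowed to house 3 or 4 or 5; consider each.
Placing it in house 3 and house 5 leads to a contradiction, so it's in house 4.
By clue 6, the doctor is in house 3.
The person in the yellow house is narrowed to house 3 or 5; consider each.
Placing it in house 3 leads to a contradiction, so it's in house 5.
By clue 1, the dentist is in house 4.
From clue 2, the violin player must be in house 3.
House 2's profession must be teacher (nothing else left).
Clue 3: the drum player is in house 2.
From clue 11, the person in the brown house must be in house 1.
The writer is in house 1 (clue 11).
House 2 color: only blue fits.
That leaves green as the color for house 3.
House 5 profession: only lawyer fits.
Clue 5 places the flute player in house 5.
Clue 5: the guitar player is in house 4.
So house 1 gets harp for instrument.
So: house 1 = brown/writer/harp, house 2 = blue/teacher/drum, house 3 = green/doctor/violin, house 4 = orange/dentist/guitar, house 5 = yellow/lawyer/flute.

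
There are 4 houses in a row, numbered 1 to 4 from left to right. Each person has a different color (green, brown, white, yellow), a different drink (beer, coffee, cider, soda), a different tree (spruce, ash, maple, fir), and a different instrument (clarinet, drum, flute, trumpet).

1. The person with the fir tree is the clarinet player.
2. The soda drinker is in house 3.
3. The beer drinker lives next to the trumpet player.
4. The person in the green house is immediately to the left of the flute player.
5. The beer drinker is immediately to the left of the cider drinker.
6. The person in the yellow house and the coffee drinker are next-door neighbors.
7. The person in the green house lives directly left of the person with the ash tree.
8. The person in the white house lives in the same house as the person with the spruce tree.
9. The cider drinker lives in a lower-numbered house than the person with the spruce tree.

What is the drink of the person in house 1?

By clue 2, the soda drinker is in house 3.
That leaves coffee as the drink for house 4.
Clue 5: the beer drinker is in house 1.
From clue 6, the person in the yellow house must be in house 3.
So house 2 gets cider for drink.
Clue 3 places the trumpet player in house 2.
The person with the spruce tree is in house 4 (clue 8).
So house 4 gets white for color.
Clue 4 places the person in the green house in house 2.
The person with the ash tree is in house 3 (clue 7).
So house 1 gets brown for color.
House 1 tree: only fir fits.
So house 2 gets maple for tree.
The only instrument still possible for house 3 is flute.
The only instrument still possible for house 4 is drum.
So house 1 gets clarinet for instrument.
So: house 1 = brown/beer/fir/clarinet, house 2 = green/cider/maple/trumpet, house 3 = yellow/soda/ash/flute, house 4 = white/coffee/spruce/drum.

beer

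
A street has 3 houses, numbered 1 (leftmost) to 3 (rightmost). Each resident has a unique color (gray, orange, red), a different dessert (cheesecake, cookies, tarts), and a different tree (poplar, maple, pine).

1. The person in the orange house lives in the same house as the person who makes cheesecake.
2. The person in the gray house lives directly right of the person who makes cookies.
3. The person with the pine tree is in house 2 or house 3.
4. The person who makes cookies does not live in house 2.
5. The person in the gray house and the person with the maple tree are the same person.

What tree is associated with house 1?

poplar

Clue 4 places the person who makes cookies in house 1.
The only tree still possible for house 1 is poplar.
By clue 2, the person in the gray house is in house 2.
The person with the maple tree is in house 2 (clue 5).
House 1's color must be red (nothing else left).
House 3 color: only orange fits.
The only tree still possible for house 3 is pine.
The person who makes cheesecake is in house 3 (clue 1).
The only dessert still possible for house 2 is tarts.
So: house 1 = red/cookies/poplar, house 2 = gray/tarts/maple, house 3 = orange/cheesecake/pine.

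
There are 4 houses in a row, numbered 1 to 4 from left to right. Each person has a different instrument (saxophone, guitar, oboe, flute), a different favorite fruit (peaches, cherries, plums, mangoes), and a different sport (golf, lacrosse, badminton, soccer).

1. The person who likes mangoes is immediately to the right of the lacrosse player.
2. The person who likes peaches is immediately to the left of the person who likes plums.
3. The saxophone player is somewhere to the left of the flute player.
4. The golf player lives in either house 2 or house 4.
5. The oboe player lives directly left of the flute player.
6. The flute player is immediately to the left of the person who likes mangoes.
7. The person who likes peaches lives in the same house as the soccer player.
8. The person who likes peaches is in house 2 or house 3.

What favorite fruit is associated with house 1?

House 4 instrument: only guitar fits.
So house 1 gets cherries for favorite fruit.
House 3's instrument must be flute (nothing else left).
House 2 favorite fruit: only peaches fits.
House 1's sport must be badminton (nothing else left).
House 4's sport must be golf (nothing else left).
Clue 2: the person who likes plums is in house 3.
From clue 5, the oboe player must be in house 2.
The person who likes mangoes is in house 4 (clue 6).
Clue 7: the soccer player is in house 2.
That leaves saxophone as the instrument for house 1.
So house 3 gets lacrosse for sport.
So: house 1 = saxophone/cherries/badminton, house 2 = oboe/peaches/soccer, house 3 = flute/plums/lacrosse, house 4 = guitar/mangoes/golf.

cherries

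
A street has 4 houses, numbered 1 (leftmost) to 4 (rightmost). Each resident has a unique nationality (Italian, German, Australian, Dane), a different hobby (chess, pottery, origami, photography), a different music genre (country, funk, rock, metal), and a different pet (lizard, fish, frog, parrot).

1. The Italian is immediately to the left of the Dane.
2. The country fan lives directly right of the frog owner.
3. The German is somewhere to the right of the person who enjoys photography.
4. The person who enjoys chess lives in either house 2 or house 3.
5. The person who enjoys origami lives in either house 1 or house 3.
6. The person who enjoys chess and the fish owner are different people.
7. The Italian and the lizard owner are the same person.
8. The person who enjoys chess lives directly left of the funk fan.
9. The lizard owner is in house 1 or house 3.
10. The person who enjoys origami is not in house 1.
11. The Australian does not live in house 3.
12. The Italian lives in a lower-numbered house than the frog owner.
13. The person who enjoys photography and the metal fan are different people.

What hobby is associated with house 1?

photography

Clue 10: the person who enjoys origami is in house 3.
So house 4 gets pottery for hobby.
Clue 7: the Italian is in house 1.
Clue 7: the lizard owner is in house 1.
Clue 8 places the funk fan in house 3.
That leaves photography as the hobby for house 1.
House 2 hobby: only chess fits.
By clue 1, the Dane is in house 2.
The frog owner is in house 3 (clue 2).
So house 3 gets German for nationality.
House 4 nationality: only Australian fits.
House 1's music genre must be rock (nothing else left).
The only music genre still possible for house 2 is metal.
That leaves country as the music genre for house 4.
House 2's pet must be parrot (nothing else left).
The only pet still possible for house 4 is fish.
So: house 1 = Italian/photography/rock/lizard, house 2 = Dane/chess/metal/parrot, house 3 = German/origami/funk/frog, house 4 = Australian/pottery/country/fish.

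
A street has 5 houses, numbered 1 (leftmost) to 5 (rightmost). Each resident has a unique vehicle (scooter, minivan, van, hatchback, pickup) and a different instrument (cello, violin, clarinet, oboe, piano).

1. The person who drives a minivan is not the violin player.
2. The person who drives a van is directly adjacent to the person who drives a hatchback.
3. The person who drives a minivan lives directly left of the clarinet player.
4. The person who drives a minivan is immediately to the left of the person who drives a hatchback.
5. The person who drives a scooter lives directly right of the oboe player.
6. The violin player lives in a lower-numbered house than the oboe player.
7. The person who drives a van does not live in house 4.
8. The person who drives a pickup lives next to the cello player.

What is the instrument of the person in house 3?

The person who drives a hatchback is narrowed to house 2 or 3 or 4; consider each.
Placing it in house 3 and house 4 leads to a contradiction, so it's in house 2.
The person who drives a minivan is in house 1 (clue 4).
That leaves van as the vehicle for house 3.
Clue 3: the clarinet player is in house 2.
So house 1 gets piano for instrument.
So house 5 gets cello for instrument.
From clue 6, the oboe player must be in house 4.
Clue 8 places the person who drives a pickup in house 4.
House 5 vehicle: only scooter fits.
House 3's instrument must be violin (nothing else left).
So: house 1 = minivan/piano, house 2 = hatchback/clarinet, house 3 = van/violin, house 4 = pickup/oboe, house 5 = scooter/cello.

violin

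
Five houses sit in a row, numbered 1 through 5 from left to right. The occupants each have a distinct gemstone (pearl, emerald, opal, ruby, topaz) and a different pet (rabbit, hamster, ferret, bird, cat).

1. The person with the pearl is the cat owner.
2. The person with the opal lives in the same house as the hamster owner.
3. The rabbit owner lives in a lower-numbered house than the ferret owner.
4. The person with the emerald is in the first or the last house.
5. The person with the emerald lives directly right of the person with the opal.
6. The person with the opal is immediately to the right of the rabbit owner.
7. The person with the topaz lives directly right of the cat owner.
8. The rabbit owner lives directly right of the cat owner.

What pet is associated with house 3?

rabbit

Clue 5: the person with the emerald is in house 5.
The person with the opal is in house 4 (clue 5).
The rabbit owner is in house 3 (clue 6).
Clue 8 places the cat owner in house 2.
The person with the pearl is in house 2 (clue 1).
From clue 2, the hamster owner must be in house 4.
The person with the topaz is in house 3 (clue 7).
The only gemstone still possible for house 1 is ruby.
House 1 pet: only bird fits.
So house 5 gets ferret for pet.
So: house 1 = ruby/bird, house 2 = pearl/cat, house 3 = topaz/rabbit, house 4 = opal/hamster, house 5 = emerald/ferret.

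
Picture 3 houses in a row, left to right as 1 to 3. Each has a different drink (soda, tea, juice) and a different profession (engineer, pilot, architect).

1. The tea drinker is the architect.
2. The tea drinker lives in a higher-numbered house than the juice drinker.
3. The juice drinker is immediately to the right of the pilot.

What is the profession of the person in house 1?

Clue 3: the juice drinker is in house 2.
By clue 3, the pilot is in house 1.
So house 1 gets soda for drink.
House 3 drink: only tea fits.
The architect is in house 3 (clue 1).
So house 2 gets engineer for profession.
So: house 1 = soda/pilot, house 2 = juice/engineer, house 3 = tea/architect.

pilot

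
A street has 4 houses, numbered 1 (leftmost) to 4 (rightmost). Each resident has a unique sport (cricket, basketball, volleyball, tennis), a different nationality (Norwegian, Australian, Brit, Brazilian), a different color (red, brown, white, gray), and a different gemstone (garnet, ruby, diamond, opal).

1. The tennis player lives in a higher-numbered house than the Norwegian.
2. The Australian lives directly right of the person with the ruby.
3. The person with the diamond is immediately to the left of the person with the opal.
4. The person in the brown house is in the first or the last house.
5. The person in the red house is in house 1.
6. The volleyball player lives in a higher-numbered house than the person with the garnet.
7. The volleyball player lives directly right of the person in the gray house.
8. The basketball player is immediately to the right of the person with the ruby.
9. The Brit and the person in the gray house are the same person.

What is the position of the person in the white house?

2

From clue 5, the person in the red house must be in house 1.
House 1 sport: only cricket fits.
The only color still possible for house 4 is brown.
That leaves opal as the gemstone for house 4.
Clue 3 places the person with the diamond in house 3.
That leaves Brazilian as the nationality for house 4.
So house 1 gets Norwegian for nationality.
The basketball player is narrowed to house 2 or 3; consider each.
Placing it in house 3 leads to a contradiction, so it's in house 2.
By clue 8, the person with the ruby is in house 1.
The only gemstone still possible for house 2 is garnet.
Clue 2 places the Australian in house 2.
So house 3 gets Brit for nationality.
Clue 9: the person in the gray house is in house 3.
The only color still possible for house 2 is white.
Clue 7: the volleyball player is in house 4.
House 3 sport: only tennis fits.
So: house 1 = cricket/Norwegian/red/ruby, house 2 = basketball/Australian/white/garnet, house 3 = tennis/Brit/gray/diamond, house 4 = volleyball/Brazilian/brown/opal.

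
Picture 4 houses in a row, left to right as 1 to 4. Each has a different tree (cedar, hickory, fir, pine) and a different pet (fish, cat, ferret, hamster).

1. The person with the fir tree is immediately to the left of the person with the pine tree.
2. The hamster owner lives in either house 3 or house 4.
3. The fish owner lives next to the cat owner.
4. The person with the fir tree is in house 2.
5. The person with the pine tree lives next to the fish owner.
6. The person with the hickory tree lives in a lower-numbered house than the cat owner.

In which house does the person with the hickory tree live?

1

Clue 4: the person with the fir tree is in house 2.
Clue 1: the person with the pine tree is in house 3.
House 4's tree must be cedar (nothing else left).
House 1 pet: only ferret fits.
From clue 3, the cat owner must be in house 3.
So house 1 gets hickory for tree.
House 2's pet must be fish (nothing else left).
So house 4 gets hamster for pet.
So: house 1 = hickory/ferret, house 2 = fir/fish, house 3 = pine/cat, house 4 = cedar/hamster.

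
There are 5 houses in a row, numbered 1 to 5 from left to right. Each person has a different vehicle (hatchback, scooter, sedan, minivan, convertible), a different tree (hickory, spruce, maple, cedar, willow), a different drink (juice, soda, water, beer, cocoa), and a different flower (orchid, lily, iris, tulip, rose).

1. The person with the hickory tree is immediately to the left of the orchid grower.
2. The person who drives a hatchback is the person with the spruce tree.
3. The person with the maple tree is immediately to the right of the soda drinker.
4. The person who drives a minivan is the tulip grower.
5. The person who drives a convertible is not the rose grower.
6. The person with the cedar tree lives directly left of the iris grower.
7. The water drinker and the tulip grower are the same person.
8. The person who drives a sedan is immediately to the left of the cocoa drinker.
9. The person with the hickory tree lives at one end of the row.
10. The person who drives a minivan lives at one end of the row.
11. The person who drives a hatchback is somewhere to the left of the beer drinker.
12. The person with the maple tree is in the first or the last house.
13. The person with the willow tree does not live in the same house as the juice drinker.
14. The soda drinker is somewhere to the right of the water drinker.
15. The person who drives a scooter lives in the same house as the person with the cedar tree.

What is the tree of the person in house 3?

cedar

Clue 9: the person with the hickory tree is in house 1.
By clue 12, the person with the maple tree is in house 5.
From clue 1, the orchid grower must be in house 2.
Clue 3: the soda drinker is in house 4.
From clue 7, the water drinker must be in house 1.
Clue 7 places the tulip grower in house 1.
From clue 4, the person who drives a minivan must be in house 1.
So house 5 gets convertible for vehicle.
House 2's drink must be juice (nothing else left).
The person who drives a sedan is narrowed to house 2 or 4; consider each.
Placing it in house 2 leads to a contradiction, so it's in house 4.
The cocoa drinker is in house 5 (clue 8).
The only drink still possible for house 3 is beer.
Clue 11 places the person who drives a hatchback in house 2.
That leaves scooter as the vehicle for house 3.
The only tree still possible for house 4 is willow.
By clue 2, the person with the spruce tree is in house 2.
From clue 15, the person with the cedar tree must be in house 3.
That leaves lily as the flower for house 5.
Clue 6 places the iris grower in house 4.
The only flower still possible for house 3 is rose.
So: house 1 = minivan/hickory/water/tulip, house 2 = hatchback/spruce/juice/orchid, house 3 = scooter/cedar/beer/rose, house 4 = sedan/willow/soda/iris, house 5 = convertible/maple/cocoa/lily.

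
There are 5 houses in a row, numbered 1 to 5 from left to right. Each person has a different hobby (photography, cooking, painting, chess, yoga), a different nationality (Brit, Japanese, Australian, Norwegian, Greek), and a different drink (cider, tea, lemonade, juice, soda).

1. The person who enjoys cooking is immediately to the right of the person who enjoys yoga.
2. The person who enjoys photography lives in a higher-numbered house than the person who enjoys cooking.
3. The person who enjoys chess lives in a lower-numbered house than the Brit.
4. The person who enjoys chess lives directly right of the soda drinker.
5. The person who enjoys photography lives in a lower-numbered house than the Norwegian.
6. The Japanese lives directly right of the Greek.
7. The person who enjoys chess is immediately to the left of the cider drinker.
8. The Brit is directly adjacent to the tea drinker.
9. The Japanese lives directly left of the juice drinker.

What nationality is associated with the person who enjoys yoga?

Greek

So house 5 gets painting for hobby.
So house 1 gets yoga for hobby.
By clue 1, the person who enjoys cooking is in house 2.
House 1's drink must be lemonade (nothing else left).
That leaves soda as the drink for house 2.
By clue 4, the person who enjoys chess is in house 3.
The cider drinker is in house 4 (clue 7).
So house 4 gets photography for hobby.
The Norwegian is in house 5 (clue 5).
The Brit is in house 4 (clue 8).
That leaves Japanese as the nationality for house 2.
Clue 6: the Greek is in house 1.
By clue 9, the juice drinker is in house 3.
House 3 nationality: only Australian fits.
House 5's drink must be tea (nothing else left).
So: house 1 = yoga/Greek/lemonade, house 2 = cooking/Japanese/soda, house 3 = chess/Australian/juice, house 4 = photography/Brit/cider, house 5 = painting/Norwegian/tea.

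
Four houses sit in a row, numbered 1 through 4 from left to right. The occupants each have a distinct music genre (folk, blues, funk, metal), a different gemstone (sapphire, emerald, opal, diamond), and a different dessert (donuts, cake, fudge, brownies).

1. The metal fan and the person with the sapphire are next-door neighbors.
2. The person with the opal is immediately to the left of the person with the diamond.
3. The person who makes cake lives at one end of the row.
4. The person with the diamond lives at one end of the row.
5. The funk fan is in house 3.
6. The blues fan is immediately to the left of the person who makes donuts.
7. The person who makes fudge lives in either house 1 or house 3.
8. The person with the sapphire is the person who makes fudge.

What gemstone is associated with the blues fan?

Clue 4 places the person with the diamond in house 4.
From clue 5, the funk fan must be in house 3.
Clue 2: the person with the opal is in house 3.
So house 2 gets emerald for gemstone.
By clue 1, the metal fan is in house 2.
By clue 8, the person who makes fudge is in house 1.
House 4 music genre: only folk fits.
House 1's gemstone must be sapphire (nothing else left).
The person who makes donuts is in house 2 (clue 6).
House 1 music genre: only blues fits.
That leaves brownies as the dessert for house 3.
So house 4 gets cake for dessert.
So: house 1 = blues/sapphire/fudge, house 2 = metal/emerald/donuts, house 3 = funk/opal/brownies, house 4 = folk/diamond/cake.

sapphire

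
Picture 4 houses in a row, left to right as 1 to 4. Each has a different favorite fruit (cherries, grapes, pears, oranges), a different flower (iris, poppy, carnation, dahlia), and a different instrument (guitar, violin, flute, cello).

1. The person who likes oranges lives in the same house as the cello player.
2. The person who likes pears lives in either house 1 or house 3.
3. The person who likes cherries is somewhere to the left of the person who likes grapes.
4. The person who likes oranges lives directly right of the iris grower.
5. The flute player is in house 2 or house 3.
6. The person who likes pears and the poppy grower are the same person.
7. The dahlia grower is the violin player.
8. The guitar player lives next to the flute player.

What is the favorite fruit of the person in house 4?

The person who likes pears is narrowed to house 1 or 3; consider each.
Placing it in house 3 leads to a contradiction, so it's in house 1.
From clue 6, the poppy grower must be in house 1.
House 2 favorite fruit: only cherries fits.
So house 1 gets guitar for instrument.
From clue 8, the flute player must be in house 2.
The person who likes grapes is narrowed to house 3 or 4; consider each.
Placing it in house 3 leads to a contradiction, so it's in house 4.
The only favorite fruit still possible for house 3 is oranges.
By clue 1, the cello player is in house 3.
From clue 4, the iris grower must be in house 2.
The only instrument still possible for house 4 is violin.
Clue 7 places the dahlia grower in house 4.
The only flower still possible for house 3 is carnation.
So: house 1 = pears/poppy/guitar, house 2 = cherries/iris/flute, house 3 = oranges/carnation/cello, house 4 = grapes/dahlia/violin.

grapes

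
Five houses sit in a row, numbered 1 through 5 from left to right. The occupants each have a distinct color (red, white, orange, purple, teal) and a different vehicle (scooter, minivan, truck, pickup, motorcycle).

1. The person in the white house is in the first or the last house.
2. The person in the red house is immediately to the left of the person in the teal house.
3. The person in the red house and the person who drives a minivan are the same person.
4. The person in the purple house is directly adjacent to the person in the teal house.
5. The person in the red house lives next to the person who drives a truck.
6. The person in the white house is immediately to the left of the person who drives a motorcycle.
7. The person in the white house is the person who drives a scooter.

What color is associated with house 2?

orange

Clue 6: the person in the white house is in house 1.
Clue 6 places the person who drives a motorcycle in house 2.
From clue 7, the person who drives a scooter must be in house 1.
So house 2 gets orange for color.
The person in the red house is narrowed to house 3 or 4; consider each.
Placing it in house 4 leads to a contradiction, so it's in house 3.
From clue 2, the person in the teal house must be in house 4.
Clue 3 places the person who drives a minivan in house 3.
The person who drives a truck is in house 4 (clue 5).
House 5 color: only purple fits.
That leaves pickup as the vehicle for house 5.
So: house 1 = white/scooter, house 2 = orange/motorcycle, house 3 = red/minivan, house 4 = teal/truck, house 5 = purple/pickup.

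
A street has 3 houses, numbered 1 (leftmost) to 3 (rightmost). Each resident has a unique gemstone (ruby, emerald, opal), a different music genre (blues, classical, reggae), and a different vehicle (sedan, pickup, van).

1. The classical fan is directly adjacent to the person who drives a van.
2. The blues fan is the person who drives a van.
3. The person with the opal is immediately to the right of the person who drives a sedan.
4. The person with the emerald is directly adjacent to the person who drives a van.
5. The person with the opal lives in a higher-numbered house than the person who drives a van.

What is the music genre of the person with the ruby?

So house 3 gets pickup for vehicle.
The person with the opal is narrowed to house 2 or 3; consider each.
Placing it in house 2 leads to a contradiction, so it's in house 3.
By clue 3, the person who drives a sedan is in house 2.
The only vehicle still possible for house 1 is van.
Clue 1: the classical fan is in house 2.
Clue 2 places the blues fan in house 1.
From clue 4, the person with the emerald must be in house 2.
The only gemstone still possible for house 1 is ruby.
House 3's music genre must be reggae (nothing else left).
So: house 1 = ruby/blues/van, house 2 = emerald/classical/sedan, house 3 = opal/reggae/pickup.

blues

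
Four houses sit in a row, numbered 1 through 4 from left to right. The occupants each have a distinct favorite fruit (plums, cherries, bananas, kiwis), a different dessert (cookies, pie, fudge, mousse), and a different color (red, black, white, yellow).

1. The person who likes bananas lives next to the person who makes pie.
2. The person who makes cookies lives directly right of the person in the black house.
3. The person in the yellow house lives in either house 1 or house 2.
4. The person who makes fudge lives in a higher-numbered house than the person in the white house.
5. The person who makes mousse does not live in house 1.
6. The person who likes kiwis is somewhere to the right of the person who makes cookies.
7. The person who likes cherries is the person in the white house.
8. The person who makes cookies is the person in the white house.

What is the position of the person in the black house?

2

The only dessert still possible for house 1 is pie.
That leaves red as the color for house 4.
The person who likes bananas is in house 2 (clue 1).
The only favorite fruit still possible for house 1 is plums.
The only favorite fruit still possible for house 4 is kiwis.
That leaves white as the color for house 3.
The person who makes fudge is in house 4 (clue 4).
Clue 8: the person who makes cookies is in house 3.
House 3's favorite fruit must be cherries (nothing else left).
That leaves mousse as the dessert for house 2.
Clue 2 places the person in the black house in house 2.
That leaves yellow as the color for house 1.
So: house 1 = plums/pie/yellow, house 2 = bananas/mousse/black, house 3 = cherries/cookies/white, house 4 = kiwis/fudge/red.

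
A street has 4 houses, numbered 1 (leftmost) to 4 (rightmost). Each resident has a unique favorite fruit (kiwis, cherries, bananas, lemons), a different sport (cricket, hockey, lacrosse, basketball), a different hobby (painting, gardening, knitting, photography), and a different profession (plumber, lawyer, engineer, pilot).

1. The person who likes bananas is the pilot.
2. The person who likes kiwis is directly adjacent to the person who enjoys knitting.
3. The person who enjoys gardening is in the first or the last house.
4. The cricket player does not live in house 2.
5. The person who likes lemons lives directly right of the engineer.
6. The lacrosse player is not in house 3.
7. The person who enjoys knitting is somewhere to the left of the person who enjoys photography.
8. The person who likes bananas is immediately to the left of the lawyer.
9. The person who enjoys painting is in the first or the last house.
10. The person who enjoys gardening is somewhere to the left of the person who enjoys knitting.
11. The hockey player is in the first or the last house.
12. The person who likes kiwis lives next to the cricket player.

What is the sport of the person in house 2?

lacrosse

The person who enjoys gardening is in house 1 (clue 10).
So house 2 gets knitting for hobby.
That leaves photography as the hobby for house 3.
House 4 hobby: only painting fits.
Clue 2: the person who likes kiwis is in house 3.
From clue 12, the cricket player must be in house 4.
That leaves hockey as the sport for house 1.
The only sport still possible for house 2 is lacrosse.
So house 3 gets basketball for sport.
That leaves plumber as the profession for house 4.
The person who likes bananas is narrowed to house 1 or 2; consider each.
Placing it in house 2 leads to a contradiction, so it's in house 1.
By clue 1, the pilot is in house 1.
From clue 8, the lawyer must be in house 2.
The only profession still possible for house 3 is engineer.
From clue 5, the person who likes lemons must be in house 4.
So house 2 gets cherries for favorite fruit.
So: house 1 = bananas/hockey/gardening/pilot, house 2 = cherries/lacrosse/knitting/lawyer, house 3 = kiwis/basketball/photography/engineer, house 4 = lemons/cricket/painting/plumber.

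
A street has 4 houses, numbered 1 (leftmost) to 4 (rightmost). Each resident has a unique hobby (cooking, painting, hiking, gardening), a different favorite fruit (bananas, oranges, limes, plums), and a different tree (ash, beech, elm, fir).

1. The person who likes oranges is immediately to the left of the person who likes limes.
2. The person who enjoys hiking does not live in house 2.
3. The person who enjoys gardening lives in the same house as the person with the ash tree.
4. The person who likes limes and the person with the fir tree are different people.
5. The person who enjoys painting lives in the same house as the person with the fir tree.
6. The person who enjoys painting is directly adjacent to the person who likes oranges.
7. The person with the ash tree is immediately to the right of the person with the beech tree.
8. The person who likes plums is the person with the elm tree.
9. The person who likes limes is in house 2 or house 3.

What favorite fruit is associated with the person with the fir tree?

bananas

The person who likes limes is narrowed to house 2 or 3; consider each.
Placing it in house 2 leads to a contradiction, so it's in house 3.
Clue 1 places the person who likes oranges in house 2.
By clue 6, the person who enjoys painting is in house 1.
Clue 5 places the person with the fir tree in house 1.
From clue 8, the person who likes plums must be in house 4.
House 1's favorite fruit must be bananas (nothing else left).
So house 2 gets beech for tree.
House 3 tree: only ash fits.
House 4 tree: only elm fits.
Clue 3: the person who enjoys gardening is in house 3.
So house 2 gets cooking for hobby.
House 4's hobby must be hiking (nothing else left).
So: house 1 = painting/bananas/fir, house 2 = cooking/oranges/beech, house 3 = gardening/limes/ash, house 4 = hiking/plums/elm.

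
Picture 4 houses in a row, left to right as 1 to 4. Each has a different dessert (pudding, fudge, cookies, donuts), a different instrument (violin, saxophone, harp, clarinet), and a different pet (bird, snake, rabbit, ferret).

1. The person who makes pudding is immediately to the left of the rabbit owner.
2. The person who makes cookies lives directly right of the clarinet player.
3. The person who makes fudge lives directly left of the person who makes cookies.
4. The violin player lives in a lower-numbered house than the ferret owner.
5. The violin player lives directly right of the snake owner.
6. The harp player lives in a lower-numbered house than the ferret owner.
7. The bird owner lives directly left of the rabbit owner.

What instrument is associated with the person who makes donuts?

harp

The only instrument still possible for house 4 is saxophone.
The violin player is narrowed to house 2 or 3; consider each.
Placing it in house 3 leads to a contradiction, so it's in house 2.
Clue 5 places the snake owner in house 1.
That leaves bird as the pet for house 2.
Clue 7 places the rabbit owner in house 3.
So house 4 gets ferret for pet.
From clue 1, the person who makes pudding must be in house 2.
The only dessert still possible for house 4 is cookies.
Clue 2: the clarinet player is in house 3.
The person who makes fudge is in house 3 (clue 3).
The only dessert still possible for house 1 is donuts.
House 1's instrument must be harp (nothing else left).
So: house 1 = donuts/harp/snake, house 2 = pudding/violin/bird, house 3 = fudge/clarinet/rabbit, house 4 = cookies/saxophone/ferret.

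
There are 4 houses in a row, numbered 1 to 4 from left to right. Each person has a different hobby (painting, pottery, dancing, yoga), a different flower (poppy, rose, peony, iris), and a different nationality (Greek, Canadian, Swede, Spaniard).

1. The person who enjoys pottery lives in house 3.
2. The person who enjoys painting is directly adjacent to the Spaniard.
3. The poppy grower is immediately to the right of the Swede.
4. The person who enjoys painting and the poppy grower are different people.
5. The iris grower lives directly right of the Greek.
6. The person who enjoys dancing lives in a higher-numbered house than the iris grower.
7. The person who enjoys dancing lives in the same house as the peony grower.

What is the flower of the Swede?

iris

The person who enjoys pottery is in house 3 (clue 1).
So house 4 gets dancing for hobby.
House 1's flower must be rose (nothing else left).
From clue 7, the peony grower must be in house 4.
House 4 nationality: only Canadian fits.
House 3 nationality: only Spaniard fits.
From clue 2, the person who enjoys painting must be in house 2.
Clue 4 places the poppy grower in house 3.
That leaves yoga as the hobby for house 1.
House 2's flower must be iris (nothing else left).
From clue 3, the Swede must be in house 2.
Clue 5 places the Greek in house 1.
So: house 1 = yoga/rose/Greek, house 2 = painting/iris/Swede, house 3 = pottery/poppy/Spaniard, house 4 = dancing/peony/Canadian.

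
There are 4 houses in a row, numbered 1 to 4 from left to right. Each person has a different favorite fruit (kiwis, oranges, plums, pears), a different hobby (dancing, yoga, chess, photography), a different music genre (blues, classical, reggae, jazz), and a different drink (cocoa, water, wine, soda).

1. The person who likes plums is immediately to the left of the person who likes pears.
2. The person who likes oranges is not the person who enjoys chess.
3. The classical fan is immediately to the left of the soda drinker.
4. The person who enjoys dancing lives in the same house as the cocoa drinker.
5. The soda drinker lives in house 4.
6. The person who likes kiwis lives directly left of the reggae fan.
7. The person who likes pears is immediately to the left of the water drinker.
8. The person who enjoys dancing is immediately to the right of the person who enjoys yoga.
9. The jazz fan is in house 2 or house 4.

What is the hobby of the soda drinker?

photography

Clue 5: the soda drinker is in house 4.
That leaves oranges as the favorite fruit for house 4.
The classical fan is in house 3 (clue 3).
By clue 7, the person who likes pears is in house 2.
House 3 favorite fruit: only kiwis fits.
House 4's hobby must be photography (nothing else left).
House 1's music genre must be blues (nothing else left).
The only drink still possible for house 1 is wine.
That leaves cocoa as the drink for house 2.
That leaves water as the drink for house 3.
Clue 4 places the person who enjoys dancing in house 2.
Clue 6 places the reggae fan in house 4.
Clue 8: the person who enjoys yoga is in house 1.
That leaves plums as the favorite fruit for house 1.
So house 3 gets chess for hobby.
House 2's music genre must be jazz (nothing else left).
So: house 1 = plums/yoga/blues/wine, house 2 = pears/dancing/jazz/cocoa, house 3 = kiwis/chess/classical/water, house 4 = oranges/photography/reggae/soda.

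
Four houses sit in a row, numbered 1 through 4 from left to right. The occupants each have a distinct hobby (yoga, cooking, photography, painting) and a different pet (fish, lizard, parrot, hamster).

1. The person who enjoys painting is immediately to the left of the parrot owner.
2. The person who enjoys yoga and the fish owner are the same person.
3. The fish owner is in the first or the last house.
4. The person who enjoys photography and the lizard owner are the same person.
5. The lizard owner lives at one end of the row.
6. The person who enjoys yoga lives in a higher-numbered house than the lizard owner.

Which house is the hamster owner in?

Clue 6 places the lizard owner in house 1.
Clue 2 places the person who enjoys yoga in house 4.
The person who enjoys photography is in house 1 (clue 4).
House 4 pet: only fish fits.
By clue 1, the person who enjoys painting is in house 2.
The parrot owner is in house 3 (clue 1).
That leaves cooking as the hobby for house 3.
That leaves hamster as the pet for house 2.
So: house 1 = photography/lizard, house 2 = painting/hamster, house 3 = cooking/parrot, house 4 = yoga/fish.

2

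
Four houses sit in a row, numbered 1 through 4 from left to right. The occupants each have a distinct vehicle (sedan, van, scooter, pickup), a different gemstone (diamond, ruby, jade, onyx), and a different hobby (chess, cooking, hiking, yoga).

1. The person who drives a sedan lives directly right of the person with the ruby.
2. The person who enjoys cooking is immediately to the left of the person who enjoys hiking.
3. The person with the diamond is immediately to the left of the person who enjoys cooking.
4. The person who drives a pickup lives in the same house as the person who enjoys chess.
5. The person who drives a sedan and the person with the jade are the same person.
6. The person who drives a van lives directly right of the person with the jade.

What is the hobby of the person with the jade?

hiking

House 4's gemstone must be onyx (nothing else left).
House 3 gemstone: only jade fits.
By clue 5, the person who drives a sedan is in house 3.
From clue 6, the person who drives a van must be in house 4.
By clue 1, the person with the ruby is in house 2.
House 1 gemstone: only diamond fits.
Clue 3: the person who enjoys cooking is in house 2.
By clue 2, the person who enjoys hiking is in house 3.
By clue 4, the person who drives a pickup is in house 1.
House 2's vehicle must be scooter (nothing else left).
House 1 hobby: only chess fits.
House 4's hobby must be yoga (nothing else left).
So: house 1 = pickup/diamond/chess, house 2 = scooter/ruby/cooking, house 3 = sedan/jade/hiking, house 4 = van/onyx/yoga.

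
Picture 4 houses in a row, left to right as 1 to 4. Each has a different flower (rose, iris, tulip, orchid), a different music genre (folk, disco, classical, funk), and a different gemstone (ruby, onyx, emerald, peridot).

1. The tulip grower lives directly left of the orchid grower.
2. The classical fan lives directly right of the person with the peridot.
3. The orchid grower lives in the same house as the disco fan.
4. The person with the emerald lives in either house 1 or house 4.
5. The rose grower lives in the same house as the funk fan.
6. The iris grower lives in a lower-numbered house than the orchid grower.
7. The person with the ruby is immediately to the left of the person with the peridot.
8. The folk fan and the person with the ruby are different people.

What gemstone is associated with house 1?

ruby

The classical fan is narrowed to house 3 or 4; consider each.
Placing it in house 4 leads to a contradiction, so it's in house 3.
By clue 2, the person with the peridot is in house 2.
By clue 7, the person with the ruby is in house 1.
That leaves funk as the music genre for house 1.
That leaves onyx as the gemstone for house 3.
House 4's gemstone must be emerald (nothing else left).
Clue 5: the rose grower is in house 1.
House 4's flower must be orchid (nothing else left).
From clue 1, the tulip grower must be in house 3.
The disco fan is in house 4 (clue 3).
House 2 flower: only iris fits.
That leaves folk as the music genre for house 2.
So: house 1 = rose/funk/ruby, house 2 = iris/folk/peridot, house 3 = tulip/classical/onyx, house 4 = orchid/disco/emerald.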